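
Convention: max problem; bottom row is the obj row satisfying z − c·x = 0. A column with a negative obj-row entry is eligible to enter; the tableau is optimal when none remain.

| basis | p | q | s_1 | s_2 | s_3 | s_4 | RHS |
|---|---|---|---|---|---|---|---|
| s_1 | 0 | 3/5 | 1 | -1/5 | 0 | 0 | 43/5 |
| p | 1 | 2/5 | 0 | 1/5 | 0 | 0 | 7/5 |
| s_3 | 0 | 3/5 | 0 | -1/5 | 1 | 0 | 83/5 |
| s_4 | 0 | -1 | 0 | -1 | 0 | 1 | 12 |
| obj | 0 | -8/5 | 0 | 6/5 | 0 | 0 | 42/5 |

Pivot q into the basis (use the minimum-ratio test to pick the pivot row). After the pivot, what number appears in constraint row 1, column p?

Ratio test on column q — row 1: (43/5)/(3/5) = 43/3; row 2: (7/5)/(2/5) = 7/2; row 3: (83/5)/(3/5) = 83/3; row 4: entry -1 ≤ 0. Minimum is 7/2 at row 2 (p leaves); pivot element 2/5.
Divide row 2 by 2/5; eliminate column q from the other rows.
Row 1 update in column p: 0 − (3/5)·(5/2) = -3/2.

-3/2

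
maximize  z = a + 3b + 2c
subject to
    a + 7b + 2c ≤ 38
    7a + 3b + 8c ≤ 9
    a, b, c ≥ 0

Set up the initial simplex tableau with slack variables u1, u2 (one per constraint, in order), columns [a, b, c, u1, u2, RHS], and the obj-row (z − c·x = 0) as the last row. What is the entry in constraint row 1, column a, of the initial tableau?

Constraint 1 has coefficient 1 on a.

1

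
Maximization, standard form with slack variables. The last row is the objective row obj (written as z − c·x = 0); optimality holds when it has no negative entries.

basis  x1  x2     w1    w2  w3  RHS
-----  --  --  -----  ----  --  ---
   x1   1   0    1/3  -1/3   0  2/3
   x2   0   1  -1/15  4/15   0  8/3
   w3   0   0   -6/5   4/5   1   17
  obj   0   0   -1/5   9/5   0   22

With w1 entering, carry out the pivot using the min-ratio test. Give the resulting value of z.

Ratio test on column w1 — row 1: (2/3)/(1/3) = 2; row 2: entry -1/15 ≤ 0; row 3: entry -6/5 ≤ 0. Minimum is 2 at row 1 (x1 leaves); pivot element 1/3.
Pivot on row 1; the obj-row RHS becomes 22 − (-1/5)·2 = 112/5.

112/5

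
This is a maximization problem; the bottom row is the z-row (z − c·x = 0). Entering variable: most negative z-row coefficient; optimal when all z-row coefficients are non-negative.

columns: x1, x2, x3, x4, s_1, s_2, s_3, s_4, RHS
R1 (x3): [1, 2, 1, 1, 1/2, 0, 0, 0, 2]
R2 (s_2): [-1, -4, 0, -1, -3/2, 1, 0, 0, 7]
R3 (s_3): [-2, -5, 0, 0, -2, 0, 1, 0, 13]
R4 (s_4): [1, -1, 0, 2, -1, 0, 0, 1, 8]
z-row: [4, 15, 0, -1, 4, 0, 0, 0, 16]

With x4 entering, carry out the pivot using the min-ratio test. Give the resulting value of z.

18

Ratio test on column x4 — row 1: 2/1 = 2; row 2: entry -1 ≤ 0; row 3: entry 0 ≤ 0; row 4: 8/2 = 4. Minimum is 2 at row 1 (x3 leaves); pivot element 1.
Pivot on row 1; the z-row RHS becomes 16 − (-1)·2 = 18.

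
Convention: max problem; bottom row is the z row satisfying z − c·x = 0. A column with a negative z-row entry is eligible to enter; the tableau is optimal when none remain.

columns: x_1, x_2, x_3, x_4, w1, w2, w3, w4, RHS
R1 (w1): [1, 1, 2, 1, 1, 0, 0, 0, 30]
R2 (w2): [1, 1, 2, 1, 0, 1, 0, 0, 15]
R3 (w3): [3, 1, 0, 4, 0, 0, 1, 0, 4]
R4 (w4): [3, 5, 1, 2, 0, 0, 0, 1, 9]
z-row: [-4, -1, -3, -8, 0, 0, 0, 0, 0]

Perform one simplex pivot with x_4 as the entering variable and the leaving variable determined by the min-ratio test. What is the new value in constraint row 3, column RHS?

1

Ratio test on column x_4 — row 1: 30/1 = 30; row 2: 15/1 = 15; row 3: 4/4 = 1; row 4: 9/2 = 9/2. Minimum is 1 at row 3 (w3 leaves); pivot element 4.
Divide row 3 by 4; eliminate column x_4 from the other rows.
In the new row 3, the RHS entry is the old entry divided by the pivot: 4/4 = 1.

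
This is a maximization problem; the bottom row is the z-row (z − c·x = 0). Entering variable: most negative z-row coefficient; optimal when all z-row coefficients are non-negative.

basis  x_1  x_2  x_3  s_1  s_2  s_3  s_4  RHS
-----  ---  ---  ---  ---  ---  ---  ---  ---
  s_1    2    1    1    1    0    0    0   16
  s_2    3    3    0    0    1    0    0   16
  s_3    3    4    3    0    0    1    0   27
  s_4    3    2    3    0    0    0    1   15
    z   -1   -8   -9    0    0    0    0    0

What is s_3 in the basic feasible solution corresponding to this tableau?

s_3 is basic (row 3); its value is the RHS of that row, 27.

27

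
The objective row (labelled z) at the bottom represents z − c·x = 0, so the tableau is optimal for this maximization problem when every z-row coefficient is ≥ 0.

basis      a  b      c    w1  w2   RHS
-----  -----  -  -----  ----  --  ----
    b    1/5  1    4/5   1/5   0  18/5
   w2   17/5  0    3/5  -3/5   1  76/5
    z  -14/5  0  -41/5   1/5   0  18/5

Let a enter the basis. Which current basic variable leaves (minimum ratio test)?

w2

Column a entries and ratios — b: (18/5)/(1/5) = 18; w2: (76/5)/(17/5) = 76/17.
Smallest ratio is 76/17 in the row of w2, so w2 leaves.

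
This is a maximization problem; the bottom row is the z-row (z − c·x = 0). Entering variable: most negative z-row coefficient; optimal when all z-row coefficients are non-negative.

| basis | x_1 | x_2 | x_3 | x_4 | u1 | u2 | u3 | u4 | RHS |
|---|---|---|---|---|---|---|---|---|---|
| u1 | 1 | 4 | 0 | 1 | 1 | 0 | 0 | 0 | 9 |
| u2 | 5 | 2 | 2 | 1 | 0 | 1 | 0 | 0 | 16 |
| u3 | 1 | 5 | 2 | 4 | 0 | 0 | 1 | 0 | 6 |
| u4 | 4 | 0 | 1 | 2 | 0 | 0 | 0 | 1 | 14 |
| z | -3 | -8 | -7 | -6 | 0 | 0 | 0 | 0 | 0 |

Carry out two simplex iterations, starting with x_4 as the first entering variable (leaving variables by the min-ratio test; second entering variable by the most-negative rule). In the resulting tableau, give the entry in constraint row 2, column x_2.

-3

Ratio test on column x_4 — row 1: 9/1 = 9; row 2: 16/1 = 16; row 3: 6/4 = 3/2; row 4: 14/2 = 7. Minimum is 3/2 at row 3 (u3 leaves); pivot element 4.
Divide row 3 by 4; eliminate column x_4 from the other rows.
Second iteration: most negative z-row entry is -4 in column x_3, so x_3 enters.
Ratio test on column x_3 — row 1: entry -1/2 ≤ 0; row 2: (29/2)/(3/2) = 29/3; row 3: (3/2)/(1/2) = 3; row 4: entry 0 ≤ 0. Minimum is 3 at row 3 (x_4 leaves); pivot element 1/2.
Divide row 3 by 1/2; eliminate column x_3 from the other rows.
After both pivots, the entry at constraint row 2, column x_2 is -3.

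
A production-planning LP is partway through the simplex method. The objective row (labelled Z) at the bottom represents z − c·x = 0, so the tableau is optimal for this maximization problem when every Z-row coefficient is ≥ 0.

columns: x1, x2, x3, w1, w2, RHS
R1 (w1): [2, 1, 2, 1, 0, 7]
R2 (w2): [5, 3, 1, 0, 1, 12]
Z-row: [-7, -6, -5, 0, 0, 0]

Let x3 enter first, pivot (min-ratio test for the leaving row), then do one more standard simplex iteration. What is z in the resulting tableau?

Ratio test on column x3 — row 1: 7/2 = 7/2; row 2: 12/1 = 12. Minimum is 7/2 at row 1 (w1 leaves); pivot element 2.
Pivot on row 1; the Z-row RHS becomes 0 − (-5)·(7/2) = 35/2.
Next entering variable (most negative Z-row entry -7/2): x2.
Ratio test on column x2 — row 1: (7/2)/(1/2) = 7; row 2: (17/2)/(5/2) = 17/5. Minimum is 17/5 at row 2 (w2 leaves); pivot element 5/2.
After the second pivot the Z-row RHS is 35/2 − (-7/2)·(17/5) = 147/5.

147/5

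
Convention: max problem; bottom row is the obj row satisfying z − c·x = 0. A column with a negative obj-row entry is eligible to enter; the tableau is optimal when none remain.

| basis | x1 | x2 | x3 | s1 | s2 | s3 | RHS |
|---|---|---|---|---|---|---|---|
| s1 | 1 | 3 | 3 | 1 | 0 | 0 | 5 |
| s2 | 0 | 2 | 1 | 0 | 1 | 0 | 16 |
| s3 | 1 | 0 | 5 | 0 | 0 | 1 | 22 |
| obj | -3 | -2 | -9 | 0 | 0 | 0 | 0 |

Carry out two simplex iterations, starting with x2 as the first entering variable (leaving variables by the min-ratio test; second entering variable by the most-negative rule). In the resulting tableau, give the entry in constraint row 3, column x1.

Ratio test on column x2 — row 1: 5/3 = 5/3; row 2: 16/2 = 8; row 3: entry 0 ≤ 0. Minimum is 5/3 at row 1 (s1 leaves); pivot element 3.
Divide row 1 by 3; eliminate column x2 from the other rows.
Second iteration: most negative obj-row entry is -7 in column x3, so x3 enters.
Ratio test on column x3 — row 1: (5/3)/1 = 5/3; row 2: entry -1 ≤ 0; row 3: 22/5 = 22/5. Minimum is 5/3 at row 1 (x2 leaves); pivot element 1.
Divide row 1 by 1; eliminate column x3 from the other rows.
After both pivots, the entry at constraint row 3, column x1 is -2/3.

-2/3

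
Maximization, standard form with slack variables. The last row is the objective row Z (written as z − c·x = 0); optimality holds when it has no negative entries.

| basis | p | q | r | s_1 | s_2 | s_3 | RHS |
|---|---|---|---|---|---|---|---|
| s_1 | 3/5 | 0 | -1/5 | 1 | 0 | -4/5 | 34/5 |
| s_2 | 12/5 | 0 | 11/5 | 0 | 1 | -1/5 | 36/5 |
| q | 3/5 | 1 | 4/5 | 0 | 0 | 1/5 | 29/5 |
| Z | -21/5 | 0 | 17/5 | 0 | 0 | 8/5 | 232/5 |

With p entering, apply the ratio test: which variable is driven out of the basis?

Column p entries and ratios — s_1: (34/5)/(3/5) = 34/3; s_2: (36/5)/(12/5) = 3; q: (29/5)/(3/5) = 29/3.
Smallest ratio is 3 in the row of s_2, so s_2 leaves.

s_2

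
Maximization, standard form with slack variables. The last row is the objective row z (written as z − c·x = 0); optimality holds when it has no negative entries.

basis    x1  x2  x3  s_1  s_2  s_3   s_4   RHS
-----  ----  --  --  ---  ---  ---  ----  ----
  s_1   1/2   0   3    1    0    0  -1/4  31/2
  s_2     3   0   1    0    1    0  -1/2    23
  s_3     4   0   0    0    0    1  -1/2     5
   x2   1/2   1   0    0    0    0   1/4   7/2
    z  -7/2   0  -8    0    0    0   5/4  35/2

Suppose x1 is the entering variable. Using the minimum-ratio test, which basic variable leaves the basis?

Column x1 entries and ratios — s_1: (31/2)/(1/2) = 31; s_2: 23/3 = 23/3; s_3: 5/4 = 5/4; x2: (7/2)/(1/2) = 7.
Smallest ratio is 5/4 in the row of s_3, so s_3 leaves.

s_3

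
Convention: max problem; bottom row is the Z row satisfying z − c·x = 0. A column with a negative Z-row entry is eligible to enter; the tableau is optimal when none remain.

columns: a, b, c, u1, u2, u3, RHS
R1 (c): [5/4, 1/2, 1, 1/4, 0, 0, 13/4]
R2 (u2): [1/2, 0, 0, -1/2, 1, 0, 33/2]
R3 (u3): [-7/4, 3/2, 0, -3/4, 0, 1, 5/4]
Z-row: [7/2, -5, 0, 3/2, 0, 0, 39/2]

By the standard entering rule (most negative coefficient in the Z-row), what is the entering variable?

b

Negative Z-row entries: b: -5.
The most negative is -5 in column b, so b enters.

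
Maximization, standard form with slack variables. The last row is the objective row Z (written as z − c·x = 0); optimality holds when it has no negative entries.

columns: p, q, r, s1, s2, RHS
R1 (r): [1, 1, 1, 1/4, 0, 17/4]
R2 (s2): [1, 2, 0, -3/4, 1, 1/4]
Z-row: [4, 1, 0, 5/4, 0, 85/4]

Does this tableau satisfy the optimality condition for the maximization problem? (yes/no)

yes

Every Z-row coefficient is ≥ 0, so the tableau is optimal.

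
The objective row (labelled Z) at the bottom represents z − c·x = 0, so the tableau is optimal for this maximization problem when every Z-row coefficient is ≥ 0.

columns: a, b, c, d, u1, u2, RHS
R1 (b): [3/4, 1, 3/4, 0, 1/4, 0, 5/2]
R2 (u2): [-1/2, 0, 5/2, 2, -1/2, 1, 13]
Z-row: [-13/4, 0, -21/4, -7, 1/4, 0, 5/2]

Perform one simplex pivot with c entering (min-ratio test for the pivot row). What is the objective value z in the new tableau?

Ratio test on column c — row 1: (5/2)/(3/4) = 10/3; row 2: 13/(5/2) = 26/5. Minimum is 10/3 at row 1 (b leaves); pivot element 3/4.
Pivot on row 1; the Z-row RHS becomes 5/2 − (-21/4)·(10/3) = 20.

20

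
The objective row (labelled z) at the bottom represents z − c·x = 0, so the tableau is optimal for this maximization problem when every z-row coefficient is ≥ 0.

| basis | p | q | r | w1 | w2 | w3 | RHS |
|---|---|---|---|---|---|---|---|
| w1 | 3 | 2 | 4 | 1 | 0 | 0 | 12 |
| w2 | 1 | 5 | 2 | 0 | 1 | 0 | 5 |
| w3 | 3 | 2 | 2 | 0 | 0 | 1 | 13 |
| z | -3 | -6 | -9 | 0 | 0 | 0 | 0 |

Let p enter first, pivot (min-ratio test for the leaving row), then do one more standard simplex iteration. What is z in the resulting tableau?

Ratio test on column p — row 1: 12/3 = 4; row 2: 5/1 = 5; row 3: 13/3 = 13/3. Minimum is 4 at row 1 (w1 leaves); pivot element 3.
Pivot on row 1; the z-row RHS becomes 0 − (-3)·4 = 12.
Next entering variable (most negative z-row entry -5): r.
Ratio test on column r — row 1: 4/(4/3) = 3; row 2: 1/(2/3) = 3/2; row 3: entry -2 ≤ 0. Minimum is 3/2 at row 2 (w2 leaves); pivot element 2/3.
After the second pivot the z-row RHS is 12 − (-5)·(3/2) = 39/2.

39/2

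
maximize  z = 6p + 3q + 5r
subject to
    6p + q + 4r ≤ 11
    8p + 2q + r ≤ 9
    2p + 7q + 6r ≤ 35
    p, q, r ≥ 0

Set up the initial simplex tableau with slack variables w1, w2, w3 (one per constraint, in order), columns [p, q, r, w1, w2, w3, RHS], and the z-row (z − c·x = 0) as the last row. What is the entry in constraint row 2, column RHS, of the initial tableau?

The RHS of constraint 2 is b_2 = 9.

9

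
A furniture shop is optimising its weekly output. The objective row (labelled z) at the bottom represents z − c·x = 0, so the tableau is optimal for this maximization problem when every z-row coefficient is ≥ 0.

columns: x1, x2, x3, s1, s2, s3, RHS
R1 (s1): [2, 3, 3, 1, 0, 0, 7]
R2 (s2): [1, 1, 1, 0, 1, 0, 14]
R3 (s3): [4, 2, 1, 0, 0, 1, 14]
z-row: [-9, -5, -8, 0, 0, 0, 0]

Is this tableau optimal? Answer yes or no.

The z-row has a negative entry -9 in column x1, so it is not optimal.

no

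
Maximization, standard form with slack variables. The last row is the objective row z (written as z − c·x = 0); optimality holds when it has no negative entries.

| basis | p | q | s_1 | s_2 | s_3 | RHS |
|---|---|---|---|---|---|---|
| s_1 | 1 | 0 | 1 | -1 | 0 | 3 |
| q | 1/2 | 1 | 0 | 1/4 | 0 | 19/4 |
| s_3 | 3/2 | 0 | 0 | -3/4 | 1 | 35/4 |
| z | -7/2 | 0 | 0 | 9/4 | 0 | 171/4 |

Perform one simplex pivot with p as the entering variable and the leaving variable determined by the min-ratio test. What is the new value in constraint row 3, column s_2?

Ratio test on column p — row 1: 3/1 = 3; row 2: (19/4)/(1/2) = 19/2; row 3: (35/4)/(3/2) = 35/6. Minimum is 3 at row 1 (s_1 leaves); pivot element 1.
Divide row 1 by 1; eliminate column p from the other rows.
Row 3 update in column s_2: -3/4 − (3/2)·(-1) = 3/4.

3/4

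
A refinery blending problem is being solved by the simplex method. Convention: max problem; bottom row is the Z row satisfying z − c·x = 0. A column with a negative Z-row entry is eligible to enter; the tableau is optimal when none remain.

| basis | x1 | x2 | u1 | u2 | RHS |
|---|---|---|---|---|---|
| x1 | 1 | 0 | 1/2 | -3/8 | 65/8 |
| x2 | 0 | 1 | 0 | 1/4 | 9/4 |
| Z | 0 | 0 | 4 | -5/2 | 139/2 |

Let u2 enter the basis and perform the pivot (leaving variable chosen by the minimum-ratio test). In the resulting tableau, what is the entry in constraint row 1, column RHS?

Ratio test on column u2 — row 1: entry -3/8 ≤ 0; row 2: (9/4)/(1/4) = 9. Minimum is 9 at row 2 (x2 leaves); pivot element 1/4.
Divide row 2 by 1/4; eliminate column u2 from the other rows.
Row 1 update in column RHS: 65/8 − (-3/8)·9 = 23/2.

23/2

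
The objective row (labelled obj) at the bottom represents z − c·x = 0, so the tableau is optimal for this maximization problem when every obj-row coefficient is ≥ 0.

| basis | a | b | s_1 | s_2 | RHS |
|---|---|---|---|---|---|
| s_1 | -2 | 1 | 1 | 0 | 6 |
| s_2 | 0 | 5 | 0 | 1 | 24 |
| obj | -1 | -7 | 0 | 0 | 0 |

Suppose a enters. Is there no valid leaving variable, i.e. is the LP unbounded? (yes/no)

yes

Every constraint-row entry in column a is ≤ 0, so increasing a is unbounded.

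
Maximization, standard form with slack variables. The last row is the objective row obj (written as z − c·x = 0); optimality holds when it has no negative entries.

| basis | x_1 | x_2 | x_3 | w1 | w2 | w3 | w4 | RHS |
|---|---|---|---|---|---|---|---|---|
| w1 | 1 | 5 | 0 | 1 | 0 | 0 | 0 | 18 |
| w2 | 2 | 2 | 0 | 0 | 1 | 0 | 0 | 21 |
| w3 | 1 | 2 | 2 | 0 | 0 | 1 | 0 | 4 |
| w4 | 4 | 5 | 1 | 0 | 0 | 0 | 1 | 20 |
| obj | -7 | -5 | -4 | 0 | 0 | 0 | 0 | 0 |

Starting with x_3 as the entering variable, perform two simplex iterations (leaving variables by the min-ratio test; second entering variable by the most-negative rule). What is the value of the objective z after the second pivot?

Ratio test on column x_3 — row 1: entry 0 ≤ 0; row 2: entry 0 ≤ 0; row 3: 4/2 = 2; row 4: 20/1 = 20. Minimum is 2 at row 3 (w3 leaves); pivot element 2.
Pivot on row 3; the obj-row RHS becomes 0 − (-4)·2 = 8.
Next entering variable (most negative obj-row entry -5): x_1.
Ratio test on column x_1 — row 1: 18/1 = 18; row 2: 21/2 = 21/2; row 3: 2/(1/2) = 4; row 4: 18/(7/2) = 36/7. Minimum is 4 at row 3 (x_3 leaves); pivot element 1/2.
After the second pivot the obj-row RHS is 8 − (-5)·4 = 28.

28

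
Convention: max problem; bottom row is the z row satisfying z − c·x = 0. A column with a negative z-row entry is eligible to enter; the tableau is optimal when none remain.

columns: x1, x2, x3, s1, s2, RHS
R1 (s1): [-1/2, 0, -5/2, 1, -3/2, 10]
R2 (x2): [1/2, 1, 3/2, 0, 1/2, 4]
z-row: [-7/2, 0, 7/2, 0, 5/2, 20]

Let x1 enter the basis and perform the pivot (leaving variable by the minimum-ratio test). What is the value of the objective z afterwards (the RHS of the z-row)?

Ratio test on column x1 — row 1: entry -1/2 ≤ 0; row 2: 4/(1/2) = 8. Minimum is 8 at row 2 (x2 leaves); pivot element 1/2.
Pivot on row 2; the z-row RHS becomes 20 − (-7/2)·8 = 48.

48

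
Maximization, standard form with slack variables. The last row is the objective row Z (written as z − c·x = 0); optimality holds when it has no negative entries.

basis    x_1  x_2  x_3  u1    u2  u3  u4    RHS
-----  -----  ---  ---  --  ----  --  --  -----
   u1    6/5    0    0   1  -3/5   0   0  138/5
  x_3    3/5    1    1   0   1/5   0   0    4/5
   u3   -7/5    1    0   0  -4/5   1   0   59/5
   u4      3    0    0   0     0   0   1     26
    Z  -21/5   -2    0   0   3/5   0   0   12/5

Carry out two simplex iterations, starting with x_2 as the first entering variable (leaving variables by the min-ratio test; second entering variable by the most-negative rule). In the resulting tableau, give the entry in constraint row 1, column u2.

Ratio test on column x_2 — row 1: entry 0 ≤ 0; row 2: (4/5)/1 = 4/5; row 3: (59/5)/1 = 59/5; row 4: entry 0 ≤ 0. Minimum is 4/5 at row 2 (x_3 leaves); pivot element 1.
Divide row 2 by 1; eliminate column x_2 from the other rows.
Second iteration: most negative Z-row entry is -3 in column x_1, so x_1 enters.
Ratio test on column x_1 — row 1: (138/5)/(6/5) = 23; row 2: (4/5)/(3/5) = 4/3; row 3: entry -2 ≤ 0; row 4: 26/3 = 26/3. Minimum is 4/3 at row 2 (x_2 leaves); pivot element 3/5.
Divide row 2 by 3/5; eliminate column x_1 from the other rows.
After both pivots, the entry at constraint row 1, column u2 is -1.

-1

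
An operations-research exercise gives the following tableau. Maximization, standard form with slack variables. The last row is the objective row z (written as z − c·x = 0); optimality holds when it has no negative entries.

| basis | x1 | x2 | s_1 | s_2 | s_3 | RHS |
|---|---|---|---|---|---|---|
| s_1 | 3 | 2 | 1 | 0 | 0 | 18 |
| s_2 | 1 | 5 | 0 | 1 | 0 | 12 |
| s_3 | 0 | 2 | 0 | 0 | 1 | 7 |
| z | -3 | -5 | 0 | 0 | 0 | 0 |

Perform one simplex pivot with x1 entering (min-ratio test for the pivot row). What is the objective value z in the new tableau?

18

Ratio test on column x1 — row 1: 18/3 = 6; row 2: 12/1 = 12; row 3: entry 0 ≤ 0. Minimum is 6 at row 1 (s_1 leaves); pivot element 3.
Pivot on row 1; the z-row RHS becomes 0 − (-3)·6 = 18.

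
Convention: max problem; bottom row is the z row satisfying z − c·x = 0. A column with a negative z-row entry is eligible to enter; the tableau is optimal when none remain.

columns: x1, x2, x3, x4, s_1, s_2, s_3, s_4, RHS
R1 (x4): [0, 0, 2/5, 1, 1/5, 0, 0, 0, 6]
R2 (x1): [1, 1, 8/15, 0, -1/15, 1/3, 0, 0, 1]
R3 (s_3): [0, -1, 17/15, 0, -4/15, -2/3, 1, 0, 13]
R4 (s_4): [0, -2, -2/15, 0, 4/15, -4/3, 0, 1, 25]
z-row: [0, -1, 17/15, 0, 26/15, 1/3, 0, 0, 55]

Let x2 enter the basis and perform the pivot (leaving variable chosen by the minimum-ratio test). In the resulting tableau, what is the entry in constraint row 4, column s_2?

Ratio test on column x2 — row 1: entry 0 ≤ 0; row 2: 1/1 = 1; row 3: entry -1 ≤ 0; row 4: entry -2 ≤ 0. Minimum is 1 at row 2 (x1 leaves); pivot element 1.
Divide row 2 by 1; eliminate column x2 from the other rows.
Row 4 update in column s_2: -4/3 − (-2)·(1/3) = -2/3.

-2/3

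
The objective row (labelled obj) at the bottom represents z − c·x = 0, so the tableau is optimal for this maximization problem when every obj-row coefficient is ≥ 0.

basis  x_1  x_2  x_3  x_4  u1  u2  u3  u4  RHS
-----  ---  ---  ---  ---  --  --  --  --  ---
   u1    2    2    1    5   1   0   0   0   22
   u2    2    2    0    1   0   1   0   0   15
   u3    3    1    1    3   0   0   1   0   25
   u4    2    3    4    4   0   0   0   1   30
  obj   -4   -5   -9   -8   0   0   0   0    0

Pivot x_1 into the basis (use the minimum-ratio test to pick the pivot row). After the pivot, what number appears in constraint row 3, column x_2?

Ratio test on column x_1 — row 1: 22/2 = 11; row 2: 15/2 = 15/2; row 3: 25/3 = 25/3; row 4: 30/2 = 15. Minimum is 15/2 at row 2 (u2 leaves); pivot element 2.
Divide row 2 by 2; eliminate column x_1 from the other rows.
Row 3 update in column x_2: 1 − 3·1 = -2.

-2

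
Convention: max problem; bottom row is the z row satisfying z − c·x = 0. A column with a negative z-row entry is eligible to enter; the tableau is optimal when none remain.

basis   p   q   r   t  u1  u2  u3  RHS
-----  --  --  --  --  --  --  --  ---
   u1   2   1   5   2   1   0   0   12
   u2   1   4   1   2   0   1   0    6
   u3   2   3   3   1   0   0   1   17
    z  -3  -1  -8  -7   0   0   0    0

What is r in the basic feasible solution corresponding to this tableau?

r is not in the basis, so in the current basic feasible solution r = 0.

0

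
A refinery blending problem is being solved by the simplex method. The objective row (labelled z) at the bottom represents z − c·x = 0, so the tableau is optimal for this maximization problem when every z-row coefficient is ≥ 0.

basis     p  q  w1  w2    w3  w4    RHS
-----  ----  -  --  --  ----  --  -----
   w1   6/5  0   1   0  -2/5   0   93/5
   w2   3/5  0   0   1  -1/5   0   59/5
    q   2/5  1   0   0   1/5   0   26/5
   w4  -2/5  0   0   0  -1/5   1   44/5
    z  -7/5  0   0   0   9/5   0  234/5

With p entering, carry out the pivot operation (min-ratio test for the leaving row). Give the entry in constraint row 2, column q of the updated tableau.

-3/2

Ratio test on column p — row 1: (93/5)/(6/5) = 31/2; row 2: (59/5)/(3/5) = 59/3; row 3: (26/5)/(2/5) = 13; row 4: entry -2/5 ≤ 0. Minimum is 13 at row 3 (q leaves); pivot element 2/5.
Divide row 3 by 2/5; eliminate column p from the other rows.
Row 2 update in column q: 0 − (3/5)·(5/2) = -3/2.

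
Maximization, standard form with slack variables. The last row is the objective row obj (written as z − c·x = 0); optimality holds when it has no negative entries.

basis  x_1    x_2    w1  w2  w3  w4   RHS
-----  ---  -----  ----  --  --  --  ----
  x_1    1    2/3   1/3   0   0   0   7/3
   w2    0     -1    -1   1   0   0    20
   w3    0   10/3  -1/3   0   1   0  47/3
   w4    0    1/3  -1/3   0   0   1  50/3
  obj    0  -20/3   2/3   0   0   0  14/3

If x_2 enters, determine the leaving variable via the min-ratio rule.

x_1

Column x_2 entries and ratios — x_1: (7/3)/(2/3) = 7/2; w2: -1 ≤ 0, skip; w3: (47/3)/(10/3) = 47/10; w4: (50/3)/(1/3) = 50.
Smallest ratio is 7/2 in the row of x_1, so x_1 leaves.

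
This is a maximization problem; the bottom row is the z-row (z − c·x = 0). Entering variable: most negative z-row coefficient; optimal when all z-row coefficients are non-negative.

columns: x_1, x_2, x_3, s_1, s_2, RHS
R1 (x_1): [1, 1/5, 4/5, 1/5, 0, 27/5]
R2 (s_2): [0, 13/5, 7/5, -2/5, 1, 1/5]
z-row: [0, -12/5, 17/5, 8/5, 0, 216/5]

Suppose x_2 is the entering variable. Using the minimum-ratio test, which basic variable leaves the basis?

Column x_2 entries and ratios — x_1: (27/5)/(1/5) = 27; s_2: (1/5)/(13/5) = 1/13.
Smallest ratio is 1/13 in the row of s_2, so s_2 leaves.

s_2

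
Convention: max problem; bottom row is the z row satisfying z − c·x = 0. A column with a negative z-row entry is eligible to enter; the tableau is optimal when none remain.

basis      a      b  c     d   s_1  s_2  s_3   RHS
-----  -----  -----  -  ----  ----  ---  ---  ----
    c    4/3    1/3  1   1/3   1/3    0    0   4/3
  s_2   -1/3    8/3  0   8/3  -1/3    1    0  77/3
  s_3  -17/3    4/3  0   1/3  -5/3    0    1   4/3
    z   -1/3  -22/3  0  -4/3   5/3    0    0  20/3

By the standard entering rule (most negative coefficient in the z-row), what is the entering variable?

b

Negative z-row entries: a: -1/3, b: -22/3, d: -4/3.
The most negative is -22/3 in column b, so b enters.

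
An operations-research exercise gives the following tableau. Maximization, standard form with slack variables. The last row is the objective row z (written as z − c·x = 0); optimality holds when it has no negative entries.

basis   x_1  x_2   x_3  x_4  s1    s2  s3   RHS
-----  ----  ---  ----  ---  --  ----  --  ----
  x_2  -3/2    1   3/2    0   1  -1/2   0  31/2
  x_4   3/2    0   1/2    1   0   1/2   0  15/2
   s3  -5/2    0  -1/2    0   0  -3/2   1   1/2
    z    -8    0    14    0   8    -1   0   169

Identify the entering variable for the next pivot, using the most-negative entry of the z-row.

Negative z-row entries: x_1: -8, s2: -1.
The most negative is -8 in column x_1, so x_1 enters.

x_1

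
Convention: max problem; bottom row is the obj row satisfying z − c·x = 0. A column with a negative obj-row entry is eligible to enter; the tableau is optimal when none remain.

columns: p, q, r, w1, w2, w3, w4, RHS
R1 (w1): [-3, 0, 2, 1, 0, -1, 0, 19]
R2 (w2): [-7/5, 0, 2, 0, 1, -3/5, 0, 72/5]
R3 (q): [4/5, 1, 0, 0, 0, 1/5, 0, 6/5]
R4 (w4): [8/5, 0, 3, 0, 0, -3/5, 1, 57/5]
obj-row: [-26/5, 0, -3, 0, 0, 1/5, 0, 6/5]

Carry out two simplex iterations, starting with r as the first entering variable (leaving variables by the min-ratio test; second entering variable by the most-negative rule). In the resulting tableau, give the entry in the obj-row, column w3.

1/2

Ratio test on column r — row 1: 19/2 = 19/2; row 2: (72/5)/2 = 36/5; row 3: entry 0 ≤ 0; row 4: (57/5)/3 = 19/5. Minimum is 19/5 at row 4 (w4 leaves); pivot element 3.
Divide row 4 by 3; eliminate column r from the other rows.
Second iteration: most negative obj-row entry is -18/5 in column p, so p enters.
Ratio test on column p — row 1: entry -61/15 ≤ 0; row 2: entry -37/15 ≤ 0; row 3: (6/5)/(4/5) = 3/2; row 4: (19/5)/(8/15) = 57/8. Minimum is 3/2 at row 3 (q leaves); pivot element 4/5.
Divide row 3 by 4/5; eliminate column p from the other rows.
After both pivots, the entry at the obj-row, column w3 is 1/2.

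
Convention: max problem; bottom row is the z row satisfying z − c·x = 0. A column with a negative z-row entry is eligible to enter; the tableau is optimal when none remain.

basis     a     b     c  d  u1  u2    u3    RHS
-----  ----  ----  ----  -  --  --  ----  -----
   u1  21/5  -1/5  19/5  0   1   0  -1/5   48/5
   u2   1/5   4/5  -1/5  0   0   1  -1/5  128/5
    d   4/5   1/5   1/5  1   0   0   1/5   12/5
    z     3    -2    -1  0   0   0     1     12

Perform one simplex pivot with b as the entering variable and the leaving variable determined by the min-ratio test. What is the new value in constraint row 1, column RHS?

Ratio test on column b — row 1: entry -1/5 ≤ 0; row 2: (128/5)/(4/5) = 32; row 3: (12/5)/(1/5) = 12. Minimum is 12 at row 3 (d leaves); pivot element 1/5.
Divide row 3 by 1/5; eliminate column b from the other rows.
Row 1 update in column RHS: 48/5 − (-1/5)·12 = 12.

12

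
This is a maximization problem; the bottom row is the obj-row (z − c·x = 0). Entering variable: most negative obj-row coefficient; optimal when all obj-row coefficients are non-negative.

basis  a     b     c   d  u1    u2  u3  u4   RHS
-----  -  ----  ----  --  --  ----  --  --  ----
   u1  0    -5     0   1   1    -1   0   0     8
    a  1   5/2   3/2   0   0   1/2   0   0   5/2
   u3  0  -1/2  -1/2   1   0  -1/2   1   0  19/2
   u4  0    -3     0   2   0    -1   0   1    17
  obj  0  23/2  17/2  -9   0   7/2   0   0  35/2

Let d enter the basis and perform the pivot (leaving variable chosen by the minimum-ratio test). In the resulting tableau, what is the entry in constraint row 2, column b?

5/2

Ratio test on column d — row 1: 8/1 = 8; row 2: entry 0 ≤ 0; row 3: (19/2)/1 = 19/2; row 4: 17/2 = 17/2. Minimum is 8 at row 1 (u1 leaves); pivot element 1.
Divide row 1 by 1; eliminate column d from the other rows.
Row 2 update in column b: 5/2 − 0·(-5) = 5/2.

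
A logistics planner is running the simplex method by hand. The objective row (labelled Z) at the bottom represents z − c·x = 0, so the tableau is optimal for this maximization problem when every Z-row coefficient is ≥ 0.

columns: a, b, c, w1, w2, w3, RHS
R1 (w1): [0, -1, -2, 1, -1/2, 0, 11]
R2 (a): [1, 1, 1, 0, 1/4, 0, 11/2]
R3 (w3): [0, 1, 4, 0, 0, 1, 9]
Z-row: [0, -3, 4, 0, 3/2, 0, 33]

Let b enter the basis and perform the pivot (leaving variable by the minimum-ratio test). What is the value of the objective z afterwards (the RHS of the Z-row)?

Ratio test on column b — row 1: entry -1 ≤ 0; row 2: (11/2)/1 = 11/2; row 3: 9/1 = 9. Minimum is 11/2 at row 2 (a leaves); pivot element 1.
Pivot on row 2; the Z-row RHS becomes 33 − (-3)·(11/2) = 99/2.

99/2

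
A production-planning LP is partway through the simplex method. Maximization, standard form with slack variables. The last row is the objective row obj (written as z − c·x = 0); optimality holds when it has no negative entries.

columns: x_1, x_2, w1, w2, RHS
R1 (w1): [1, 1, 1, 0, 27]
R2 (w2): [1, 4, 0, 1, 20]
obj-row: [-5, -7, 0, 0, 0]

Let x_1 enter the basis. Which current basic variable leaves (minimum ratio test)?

Column x_1 entries and ratios — w1: 27/1 = 27; w2: 20/1 = 20.
Smallest ratio is 20 in the row of w2, so w2 leaves.

w2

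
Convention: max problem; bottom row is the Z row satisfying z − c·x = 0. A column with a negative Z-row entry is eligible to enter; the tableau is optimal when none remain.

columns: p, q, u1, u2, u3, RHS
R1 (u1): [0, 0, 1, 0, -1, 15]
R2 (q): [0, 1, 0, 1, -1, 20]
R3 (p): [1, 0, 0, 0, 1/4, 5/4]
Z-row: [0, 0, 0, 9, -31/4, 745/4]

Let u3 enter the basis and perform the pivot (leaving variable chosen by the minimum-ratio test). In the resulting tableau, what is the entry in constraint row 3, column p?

4

Ratio test on column u3 — row 1: entry -1 ≤ 0; row 2: entry -1 ≤ 0; row 3: (5/4)/(1/4) = 5. Minimum is 5 at row 3 (p leaves); pivot element 1/4.
Divide row 3 by 1/4; eliminate column u3 from the other rows.
In the new row 3, the p entry is the old entry divided by the pivot: 1/(1/4) = 4.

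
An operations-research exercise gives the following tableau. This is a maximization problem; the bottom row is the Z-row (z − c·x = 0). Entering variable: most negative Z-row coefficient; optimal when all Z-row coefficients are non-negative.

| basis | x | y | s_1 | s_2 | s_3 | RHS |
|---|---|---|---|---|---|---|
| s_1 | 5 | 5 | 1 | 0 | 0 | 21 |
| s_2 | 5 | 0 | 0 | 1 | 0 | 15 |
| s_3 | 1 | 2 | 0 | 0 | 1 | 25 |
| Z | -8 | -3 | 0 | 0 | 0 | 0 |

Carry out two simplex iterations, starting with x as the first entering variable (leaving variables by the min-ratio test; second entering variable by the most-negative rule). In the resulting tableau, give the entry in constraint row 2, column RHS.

3

Ratio test on column x — row 1: 21/5 = 21/5; row 2: 15/5 = 3; row 3: 25/1 = 25. Minimum is 3 at row 2 (s_2 leaves); pivot element 5.
Divide row 2 by 5; eliminate column x from the other rows.
Second iteration: most negative Z-row entry is -3 in column y, so y enters.
Ratio test on column y — row 1: 6/5 = 6/5; row 2: entry 0 ≤ 0; row 3: 22/2 = 11. Minimum is 6/5 at row 1 (s_1 leaves); pivot element 5.
Divide row 1 by 5; eliminate column y from the other rows.
After both pivots, the entry at constraint row 2, column RHS is 3.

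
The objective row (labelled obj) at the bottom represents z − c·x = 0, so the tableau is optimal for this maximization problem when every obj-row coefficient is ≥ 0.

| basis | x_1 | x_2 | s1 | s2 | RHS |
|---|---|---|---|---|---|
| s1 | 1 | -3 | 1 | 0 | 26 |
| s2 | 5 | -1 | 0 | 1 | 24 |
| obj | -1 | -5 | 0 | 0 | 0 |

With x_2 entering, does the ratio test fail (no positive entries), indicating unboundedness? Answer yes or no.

yes

Every constraint-row entry in column x_2 is ≤ 0, so increasing x_2 is unbounded.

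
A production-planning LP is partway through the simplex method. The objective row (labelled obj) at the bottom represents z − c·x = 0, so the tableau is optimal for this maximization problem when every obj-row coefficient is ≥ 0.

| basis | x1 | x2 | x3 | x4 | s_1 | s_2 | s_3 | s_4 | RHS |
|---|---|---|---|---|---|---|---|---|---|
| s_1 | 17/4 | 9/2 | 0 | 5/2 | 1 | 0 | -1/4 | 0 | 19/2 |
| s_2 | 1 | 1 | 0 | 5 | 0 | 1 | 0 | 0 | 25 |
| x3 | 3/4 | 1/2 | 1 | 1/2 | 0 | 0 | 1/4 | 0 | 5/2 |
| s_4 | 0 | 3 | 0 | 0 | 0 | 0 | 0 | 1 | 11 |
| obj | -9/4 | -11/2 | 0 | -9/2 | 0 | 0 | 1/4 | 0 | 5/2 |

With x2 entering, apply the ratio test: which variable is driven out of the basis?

s_1

Column x2 entries and ratios — s_1: (19/2)/(9/2) = 19/9; s_2: 25/1 = 25; x3: (5/2)/(1/2) = 5; s_4: 11/3 = 11/3.
Smallest ratio is 19/9 in the row of s_1, so s_1 leaves.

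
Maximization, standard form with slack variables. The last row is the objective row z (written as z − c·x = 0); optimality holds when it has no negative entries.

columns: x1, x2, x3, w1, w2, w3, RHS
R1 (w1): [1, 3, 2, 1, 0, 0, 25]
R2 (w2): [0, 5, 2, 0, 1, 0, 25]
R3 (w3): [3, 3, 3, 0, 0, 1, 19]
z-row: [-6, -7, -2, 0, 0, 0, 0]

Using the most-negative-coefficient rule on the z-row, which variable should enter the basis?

Negative z-row entries: x1: -6, x2: -7, x3: -2.
The most negative is -7 in column x2, so x2 enters.

x2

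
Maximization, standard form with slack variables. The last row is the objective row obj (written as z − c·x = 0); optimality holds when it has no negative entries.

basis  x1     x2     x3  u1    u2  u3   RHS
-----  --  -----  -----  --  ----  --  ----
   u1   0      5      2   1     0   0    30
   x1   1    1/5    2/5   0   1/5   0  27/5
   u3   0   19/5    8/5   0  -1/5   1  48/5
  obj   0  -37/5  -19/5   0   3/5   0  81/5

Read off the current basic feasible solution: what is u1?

u1 is basic (row 1); its value is the RHS of that row, 30.

30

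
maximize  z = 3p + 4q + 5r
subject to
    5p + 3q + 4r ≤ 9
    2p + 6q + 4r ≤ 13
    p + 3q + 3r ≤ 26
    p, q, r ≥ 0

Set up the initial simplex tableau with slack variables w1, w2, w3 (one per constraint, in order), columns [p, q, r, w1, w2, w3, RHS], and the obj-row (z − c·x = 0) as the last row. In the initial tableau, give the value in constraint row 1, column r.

Constraint 1 has coefficient 4 on r.

4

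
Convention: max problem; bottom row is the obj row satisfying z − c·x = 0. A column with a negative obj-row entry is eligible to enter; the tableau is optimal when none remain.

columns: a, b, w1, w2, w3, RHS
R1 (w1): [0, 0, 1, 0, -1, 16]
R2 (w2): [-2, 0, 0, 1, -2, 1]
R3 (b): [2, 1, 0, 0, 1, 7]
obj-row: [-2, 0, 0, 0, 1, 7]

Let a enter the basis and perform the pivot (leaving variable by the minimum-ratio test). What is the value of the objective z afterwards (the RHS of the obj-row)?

14

Ratio test on column a — row 1: entry 0 ≤ 0; row 2: entry -2 ≤ 0; row 3: 7/2 = 7/2. Minimum is 7/2 at row 3 (b leaves); pivot element 2.
Pivot on row 3; the obj-row RHS becomes 7 − (-2)·(7/2) = 14.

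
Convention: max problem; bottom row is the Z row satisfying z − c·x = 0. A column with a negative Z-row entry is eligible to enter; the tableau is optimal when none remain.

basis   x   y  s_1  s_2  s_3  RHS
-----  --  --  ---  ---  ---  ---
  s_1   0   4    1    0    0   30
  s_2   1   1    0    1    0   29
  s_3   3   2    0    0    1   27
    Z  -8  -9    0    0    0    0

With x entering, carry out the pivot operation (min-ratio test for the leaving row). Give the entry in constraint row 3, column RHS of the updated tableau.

Ratio test on column x — row 1: entry 0 ≤ 0; row 2: 29/1 = 29; row 3: 27/3 = 9. Minimum is 9 at row 3 (s_3 leaves); pivot element 3.
Divide row 3 by 3; eliminate column x from the other rows.
In the new row 3, the RHS entry is the old entry divided by the pivot: 27/3 = 9.

9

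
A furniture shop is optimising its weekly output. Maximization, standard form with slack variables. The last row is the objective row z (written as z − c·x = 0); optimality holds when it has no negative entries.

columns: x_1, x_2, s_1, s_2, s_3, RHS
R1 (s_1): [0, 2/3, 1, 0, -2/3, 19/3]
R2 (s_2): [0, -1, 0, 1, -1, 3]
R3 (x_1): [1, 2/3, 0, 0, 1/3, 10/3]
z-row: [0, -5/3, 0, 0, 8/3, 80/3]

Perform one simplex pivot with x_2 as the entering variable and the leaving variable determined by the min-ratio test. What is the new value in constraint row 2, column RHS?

Ratio test on column x_2 — row 1: (19/3)/(2/3) = 19/2; row 2: entry -1 ≤ 0; row 3: (10/3)/(2/3) = 5. Minimum is 5 at row 3 (x_1 leaves); pivot element 2/3.
Divide row 3 by 2/3; eliminate column x_2 from the other rows.
Row 2 update in column RHS: 3 − (-1)·5 = 8.

8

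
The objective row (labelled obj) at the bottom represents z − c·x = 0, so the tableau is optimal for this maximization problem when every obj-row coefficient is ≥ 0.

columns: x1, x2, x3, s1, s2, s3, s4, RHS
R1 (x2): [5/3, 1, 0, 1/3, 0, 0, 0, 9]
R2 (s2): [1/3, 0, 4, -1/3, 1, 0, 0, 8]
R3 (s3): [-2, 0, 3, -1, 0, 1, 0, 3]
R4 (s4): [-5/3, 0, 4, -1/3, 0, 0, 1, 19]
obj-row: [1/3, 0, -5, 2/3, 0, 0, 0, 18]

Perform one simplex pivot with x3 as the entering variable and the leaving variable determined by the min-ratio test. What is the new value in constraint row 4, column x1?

Ratio test on column x3 — row 1: entry 0 ≤ 0; row 2: 8/4 = 2; row 3: 3/3 = 1; row 4: 19/4 = 19/4. Minimum is 1 at row 3 (s3 leaves); pivot element 3.
Divide row 3 by 3; eliminate column x3 from the other rows.
Row 4 update in column x1: -5/3 − 4·(-2/3) = 1.

1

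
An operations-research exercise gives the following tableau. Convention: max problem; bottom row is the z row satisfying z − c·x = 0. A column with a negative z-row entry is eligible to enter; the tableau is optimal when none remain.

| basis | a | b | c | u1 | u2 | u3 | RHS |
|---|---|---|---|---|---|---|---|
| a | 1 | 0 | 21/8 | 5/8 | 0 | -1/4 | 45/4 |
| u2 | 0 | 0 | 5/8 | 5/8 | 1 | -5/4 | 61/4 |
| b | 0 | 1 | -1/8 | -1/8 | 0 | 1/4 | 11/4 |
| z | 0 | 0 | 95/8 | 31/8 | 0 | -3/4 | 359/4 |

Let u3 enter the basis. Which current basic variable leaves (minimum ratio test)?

Column u3 entries and ratios — a: -1/4 ≤ 0, skip; u2: -5/4 ≤ 0, skip; b: (11/4)/(1/4) = 11.
Smallest ratio is 11 in the row of b, so b leaves.

b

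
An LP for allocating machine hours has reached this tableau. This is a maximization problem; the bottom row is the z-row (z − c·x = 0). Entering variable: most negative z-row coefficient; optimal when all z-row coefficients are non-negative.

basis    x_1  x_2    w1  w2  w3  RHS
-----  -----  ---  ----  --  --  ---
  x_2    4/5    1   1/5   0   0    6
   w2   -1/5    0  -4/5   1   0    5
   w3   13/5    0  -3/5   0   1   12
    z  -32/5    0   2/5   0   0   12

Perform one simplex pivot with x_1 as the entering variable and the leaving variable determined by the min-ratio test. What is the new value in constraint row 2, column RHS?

77/13

Ratio test on column x_1 — row 1: 6/(4/5) = 15/2; row 2: entry -1/5 ≤ 0; row 3: 12/(13/5) = 60/13. Minimum is 60/13 at row 3 (w3 leaves); pivot element 13/5.
Divide row 3 by 13/5; eliminate column x_1 from the other rows.
Row 2 update in column RHS: 5 − (-1/5)·(60/13) = 77/13.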